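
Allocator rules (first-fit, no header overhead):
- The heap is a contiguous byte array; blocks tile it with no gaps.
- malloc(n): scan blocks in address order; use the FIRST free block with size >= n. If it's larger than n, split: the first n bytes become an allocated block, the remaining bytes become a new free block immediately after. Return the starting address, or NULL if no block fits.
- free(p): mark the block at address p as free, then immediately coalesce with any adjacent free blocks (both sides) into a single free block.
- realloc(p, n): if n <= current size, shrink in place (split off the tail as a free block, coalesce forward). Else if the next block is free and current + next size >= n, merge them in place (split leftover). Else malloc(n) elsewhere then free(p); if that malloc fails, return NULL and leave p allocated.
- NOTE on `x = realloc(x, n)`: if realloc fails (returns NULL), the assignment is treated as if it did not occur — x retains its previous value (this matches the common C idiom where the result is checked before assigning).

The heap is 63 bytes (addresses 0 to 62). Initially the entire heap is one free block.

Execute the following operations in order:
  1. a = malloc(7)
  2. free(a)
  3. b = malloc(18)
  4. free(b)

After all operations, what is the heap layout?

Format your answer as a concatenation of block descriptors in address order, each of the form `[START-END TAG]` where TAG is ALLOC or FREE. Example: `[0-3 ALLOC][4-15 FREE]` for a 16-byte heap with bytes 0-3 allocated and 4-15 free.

Answer: [0-62 FREE]

Derivation:
Op 1: a = malloc(7) -> a = 0; heap: [0-6 ALLOC][7-62 FREE]
Op 2: free(a) -> (freed a); heap: [0-62 FREE]
Op 3: b = malloc(18) -> b = 0; heap: [0-17 ALLOC][18-62 FREE]
Op 4: free(b) -> (freed b); heap: [0-62 FREE]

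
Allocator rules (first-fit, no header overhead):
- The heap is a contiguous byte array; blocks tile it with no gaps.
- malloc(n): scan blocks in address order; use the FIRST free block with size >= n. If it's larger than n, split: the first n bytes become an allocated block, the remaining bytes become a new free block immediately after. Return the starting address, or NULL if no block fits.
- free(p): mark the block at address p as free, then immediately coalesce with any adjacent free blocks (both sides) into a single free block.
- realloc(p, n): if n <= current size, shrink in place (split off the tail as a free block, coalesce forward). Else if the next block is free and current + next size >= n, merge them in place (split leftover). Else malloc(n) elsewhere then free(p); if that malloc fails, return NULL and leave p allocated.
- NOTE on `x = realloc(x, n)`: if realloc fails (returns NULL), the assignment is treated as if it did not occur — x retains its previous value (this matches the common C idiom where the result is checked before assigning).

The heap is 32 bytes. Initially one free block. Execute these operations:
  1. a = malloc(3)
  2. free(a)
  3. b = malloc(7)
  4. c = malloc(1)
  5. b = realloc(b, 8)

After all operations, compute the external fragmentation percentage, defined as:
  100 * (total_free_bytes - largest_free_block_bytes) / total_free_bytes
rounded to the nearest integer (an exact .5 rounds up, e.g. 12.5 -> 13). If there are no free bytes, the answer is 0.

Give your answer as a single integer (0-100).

Op 1: a = malloc(3) -> a = 0; heap: [0-2 ALLOC][3-31 FREE]
Op 2: free(a) -> (freed a); heap: [0-31 FREE]
Op 3: b = malloc(7) -> b = 0; heap: [0-6 ALLOC][7-31 FREE]
Op 4: c = malloc(1) -> c = 7; heap: [0-6 ALLOC][7-7 ALLOC][8-31 FREE]
Op 5: b = realloc(b, 8) -> b = 8; heap: [0-6 FREE][7-7 ALLOC][8-15 ALLOC][16-31 FREE]
Free blocks: [7 16] total_free=23 largest=16 -> 100*(23-16)/23 = 700/23 ≈ 30.435 -> rounds to 30

Answer: 30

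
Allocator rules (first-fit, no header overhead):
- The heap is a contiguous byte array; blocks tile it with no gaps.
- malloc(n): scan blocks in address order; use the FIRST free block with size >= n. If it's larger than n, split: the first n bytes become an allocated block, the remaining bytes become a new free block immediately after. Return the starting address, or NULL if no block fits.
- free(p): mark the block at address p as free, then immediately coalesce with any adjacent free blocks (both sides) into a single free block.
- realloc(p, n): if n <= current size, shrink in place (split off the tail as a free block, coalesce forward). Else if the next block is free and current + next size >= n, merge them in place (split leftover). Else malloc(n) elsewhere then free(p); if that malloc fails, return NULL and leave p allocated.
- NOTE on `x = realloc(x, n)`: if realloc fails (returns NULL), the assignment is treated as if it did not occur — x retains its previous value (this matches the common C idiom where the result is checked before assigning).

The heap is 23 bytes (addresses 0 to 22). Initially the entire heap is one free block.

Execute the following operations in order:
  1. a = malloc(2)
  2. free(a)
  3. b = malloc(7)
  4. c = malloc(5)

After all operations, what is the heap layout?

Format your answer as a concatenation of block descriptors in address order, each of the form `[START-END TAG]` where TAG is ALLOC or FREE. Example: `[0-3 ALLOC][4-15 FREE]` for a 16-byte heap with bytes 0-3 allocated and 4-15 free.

Answer: [0-6 ALLOC][7-11 ALLOC][12-22 FREE]

Derivation:
Op 1: a = malloc(2) -> a = 0; heap: [0-1 ALLOC][2-22 FREE]
Op 2: free(a) -> (freed a); heap: [0-22 FREE]
Op 3: b = malloc(7) -> b = 0; heap: [0-6 ALLOC][7-22 FREE]
Op 4: c = malloc(5) -> c = 7; heap: [0-6 ALLOC][7-11 ALLOC][12-22 FREE]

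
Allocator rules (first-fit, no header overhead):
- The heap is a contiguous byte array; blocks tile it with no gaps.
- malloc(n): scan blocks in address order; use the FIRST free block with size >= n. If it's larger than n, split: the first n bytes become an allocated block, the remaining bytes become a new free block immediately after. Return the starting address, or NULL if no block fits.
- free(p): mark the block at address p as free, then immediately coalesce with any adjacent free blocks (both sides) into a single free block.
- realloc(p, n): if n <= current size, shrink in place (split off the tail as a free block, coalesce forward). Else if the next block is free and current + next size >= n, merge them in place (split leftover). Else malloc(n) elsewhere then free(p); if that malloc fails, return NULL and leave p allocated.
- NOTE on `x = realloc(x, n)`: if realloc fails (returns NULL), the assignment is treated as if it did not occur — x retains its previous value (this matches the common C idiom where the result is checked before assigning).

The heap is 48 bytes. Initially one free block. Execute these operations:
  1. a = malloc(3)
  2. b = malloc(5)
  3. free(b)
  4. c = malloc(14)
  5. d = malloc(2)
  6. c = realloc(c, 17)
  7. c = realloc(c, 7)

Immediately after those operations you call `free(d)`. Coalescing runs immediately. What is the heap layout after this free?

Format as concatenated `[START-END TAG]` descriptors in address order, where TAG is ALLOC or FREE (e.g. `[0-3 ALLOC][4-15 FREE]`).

Op 1: a = malloc(3) -> a = 0; heap: [0-2 ALLOC][3-47 FREE]
Op 2: b = malloc(5) -> b = 3; heap: [0-2 ALLOC][3-7 ALLOC][8-47 FREE]
Op 3: free(b) -> (freed b); heap: [0-2 ALLOC][3-47 FREE]
Op 4: c = malloc(14) -> c = 3; heap: [0-2 ALLOC][3-16 ALLOC][17-47 FREE]
Op 5: d = malloc(2) -> d = 17; heap: [0-2 ALLOC][3-16 ALLOC][17-18 ALLOC][19-47 FREE]
Op 6: c = realloc(c, 17) -> c = 19; heap: [0-2 ALLOC][3-16 FREE][17-18 ALLOC][19-35 ALLOC][36-47 FREE]
Op 7: c = realloc(c, 7) -> c = 19; heap: [0-2 ALLOC][3-16 FREE][17-18 ALLOC][19-25 ALLOC][26-47 FREE]
free(d): d = 17 -> block [17-18 ALLOC]; mark free, coalesce with adjacent free neighbors -> [0-2 ALLOC][3-18 FREE][19-25 ALLOC][26-47 FREE]

Answer: [0-2 ALLOC][3-18 FREE][19-25 ALLOC][26-47 FREE]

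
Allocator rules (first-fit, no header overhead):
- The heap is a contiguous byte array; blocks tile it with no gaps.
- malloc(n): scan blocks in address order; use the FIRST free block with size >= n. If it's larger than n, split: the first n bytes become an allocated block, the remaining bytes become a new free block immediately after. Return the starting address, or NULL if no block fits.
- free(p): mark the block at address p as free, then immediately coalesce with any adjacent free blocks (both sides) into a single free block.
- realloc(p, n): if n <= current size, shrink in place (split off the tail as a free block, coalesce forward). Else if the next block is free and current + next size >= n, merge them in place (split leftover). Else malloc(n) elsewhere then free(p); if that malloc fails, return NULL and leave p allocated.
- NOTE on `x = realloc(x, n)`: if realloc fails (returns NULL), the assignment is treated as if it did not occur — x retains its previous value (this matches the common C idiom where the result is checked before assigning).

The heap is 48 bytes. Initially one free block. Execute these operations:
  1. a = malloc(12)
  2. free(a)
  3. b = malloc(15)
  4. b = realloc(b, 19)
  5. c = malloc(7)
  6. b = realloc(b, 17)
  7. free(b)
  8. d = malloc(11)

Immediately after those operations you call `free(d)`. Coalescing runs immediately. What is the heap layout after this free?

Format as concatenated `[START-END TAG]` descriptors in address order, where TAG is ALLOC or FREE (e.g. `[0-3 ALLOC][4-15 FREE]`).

Op 1: a = malloc(12) -> a = 0; heap: [0-11 ALLOC][12-47 FREE]
Op 2: free(a) -> (freed a); heap: [0-47 FREE]
Op 3: b = malloc(15) -> b = 0; heap: [0-14 ALLOC][15-47 FREE]
Op 4: b = realloc(b, 19) -> b = 0; heap: [0-18 ALLOC][19-47 FREE]
Op 5: c = malloc(7) -> c = 19; heap: [0-18 ALLOC][19-25 ALLOC][26-47 FREE]
Op 6: b = realloc(b, 17) -> b = 0; heap: [0-16 ALLOC][17-18 FREE][19-25 ALLOC][26-47 FREE]
Op 7: free(b) -> (freed b); heap: [0-18 FREE][19-25 ALLOC][26-47 FREE]
Op 8: d = malloc(11) -> d = 0; heap: [0-10 ALLOC][11-18 FREE][19-25 ALLOC][26-47 FREE]
free(d): d = 0 -> block [0-10 ALLOC]; mark free, coalesce with adjacent free neighbors -> [0-18 FREE][19-25 ALLOC][26-47 FREE]

Answer: [0-18 FREE][19-25 ALLOC][26-47 FREE]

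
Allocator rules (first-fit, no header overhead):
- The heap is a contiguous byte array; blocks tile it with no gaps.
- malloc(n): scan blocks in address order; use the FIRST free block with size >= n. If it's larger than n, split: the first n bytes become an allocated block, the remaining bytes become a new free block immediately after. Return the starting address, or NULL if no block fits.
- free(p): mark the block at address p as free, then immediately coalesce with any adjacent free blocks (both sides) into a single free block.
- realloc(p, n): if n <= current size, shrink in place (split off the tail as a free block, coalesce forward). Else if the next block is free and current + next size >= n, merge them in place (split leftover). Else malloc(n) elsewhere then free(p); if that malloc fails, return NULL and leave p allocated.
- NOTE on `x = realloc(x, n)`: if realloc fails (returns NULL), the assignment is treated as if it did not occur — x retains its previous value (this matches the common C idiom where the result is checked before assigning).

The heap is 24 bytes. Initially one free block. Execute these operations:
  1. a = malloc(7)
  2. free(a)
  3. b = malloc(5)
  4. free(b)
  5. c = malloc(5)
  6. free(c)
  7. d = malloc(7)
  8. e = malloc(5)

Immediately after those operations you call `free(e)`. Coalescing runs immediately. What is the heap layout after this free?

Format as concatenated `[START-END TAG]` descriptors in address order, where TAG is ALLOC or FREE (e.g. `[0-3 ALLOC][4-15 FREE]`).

Answer: [0-6 ALLOC][7-23 FREE]

Derivation:
Op 1: a = malloc(7) -> a = 0; heap: [0-6 ALLOC][7-23 FREE]
Op 2: free(a) -> (freed a); heap: [0-23 FREE]
Op 3: b = malloc(5) -> b = 0; heap: [0-4 ALLOC][5-23 FREE]
Op 4: free(b) -> (freed b); heap: [0-23 FREE]
Op 5: c = malloc(5) -> c = 0; heap: [0-4 ALLOC][5-23 FREE]
Op 6: free(c) -> (freed c); heap: [0-23 FREE]
Op 7: d = malloc(7) -> d = 0; heap: [0-6 ALLOC][7-23 FREE]
Op 8: e = malloc(5) -> e = 7; heap: [0-6 ALLOC][7-11 ALLOC][12-23 FREE]
free(e): e = 7 -> block [7-11 ALLOC]; mark free, coalesce with adjacent free neighbors -> [0-6 ALLOC][7-23 FREE]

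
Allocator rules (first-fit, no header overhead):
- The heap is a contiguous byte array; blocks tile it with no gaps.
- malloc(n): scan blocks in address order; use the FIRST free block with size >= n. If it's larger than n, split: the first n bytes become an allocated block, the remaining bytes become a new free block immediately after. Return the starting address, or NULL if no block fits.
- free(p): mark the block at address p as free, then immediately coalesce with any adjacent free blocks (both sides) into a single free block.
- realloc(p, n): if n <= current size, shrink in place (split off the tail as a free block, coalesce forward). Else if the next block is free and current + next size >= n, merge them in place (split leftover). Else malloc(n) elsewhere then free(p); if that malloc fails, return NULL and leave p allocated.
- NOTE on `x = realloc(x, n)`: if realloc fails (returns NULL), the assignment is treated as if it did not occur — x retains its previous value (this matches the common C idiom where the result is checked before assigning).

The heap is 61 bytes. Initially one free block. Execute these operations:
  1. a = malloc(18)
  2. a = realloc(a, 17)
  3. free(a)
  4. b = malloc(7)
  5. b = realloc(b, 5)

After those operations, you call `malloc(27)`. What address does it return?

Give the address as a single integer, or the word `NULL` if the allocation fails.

Answer: 5

Derivation:
Op 1: a = malloc(18) -> a = 0; heap: [0-17 ALLOC][18-60 FREE]
Op 2: a = realloc(a, 17) -> a = 0; heap: [0-16 ALLOC][17-60 FREE]
Op 3: free(a) -> (freed a); heap: [0-60 FREE]
Op 4: b = malloc(7) -> b = 0; heap: [0-6 ALLOC][7-60 FREE]
Op 5: b = realloc(b, 5) -> b = 0; heap: [0-4 ALLOC][5-60 FREE]
malloc(27): first-fit scan over [0-4 ALLOC][5-60 FREE] -> 5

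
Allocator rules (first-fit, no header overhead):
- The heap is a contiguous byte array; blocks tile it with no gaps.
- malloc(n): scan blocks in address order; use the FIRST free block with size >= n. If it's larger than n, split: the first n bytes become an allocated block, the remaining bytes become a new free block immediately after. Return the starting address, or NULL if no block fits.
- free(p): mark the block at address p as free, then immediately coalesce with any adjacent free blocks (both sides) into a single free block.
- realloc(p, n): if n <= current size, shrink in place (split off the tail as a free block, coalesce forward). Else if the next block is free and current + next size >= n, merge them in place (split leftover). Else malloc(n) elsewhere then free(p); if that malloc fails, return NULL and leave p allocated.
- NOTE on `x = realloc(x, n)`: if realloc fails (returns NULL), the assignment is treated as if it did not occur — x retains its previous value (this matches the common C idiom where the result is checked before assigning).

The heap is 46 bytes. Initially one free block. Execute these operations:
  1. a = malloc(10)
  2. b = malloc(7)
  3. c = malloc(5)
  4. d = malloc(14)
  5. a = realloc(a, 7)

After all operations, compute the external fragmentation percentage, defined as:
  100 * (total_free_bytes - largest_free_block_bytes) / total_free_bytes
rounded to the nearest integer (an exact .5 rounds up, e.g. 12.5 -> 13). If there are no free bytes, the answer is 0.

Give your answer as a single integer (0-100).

Op 1: a = malloc(10) -> a = 0; heap: [0-9 ALLOC][10-45 FREE]
Op 2: b = malloc(7) -> b = 10; heap: [0-9 ALLOC][10-16 ALLOC][17-45 FREE]
Op 3: c = malloc(5) -> c = 17; heap: [0-9 ALLOC][10-16 ALLOC][17-21 ALLOC][22-45 FREE]
Op 4: d = malloc(14) -> d = 22; heap: [0-9 ALLOC][10-16 ALLOC][17-21 ALLOC][22-35 ALLOC][36-45 FREE]
Op 5: a = realloc(a, 7) -> a = 0; heap: [0-6 ALLOC][7-9 FREE][10-16 ALLOC][17-21 ALLOC][22-35 ALLOC][36-45 FREE]
Free blocks: [3 10] total_free=13 largest=10 -> 100*(13-10)/13 = 300/13 ≈ 23.077 -> rounds to 23

Answer: 23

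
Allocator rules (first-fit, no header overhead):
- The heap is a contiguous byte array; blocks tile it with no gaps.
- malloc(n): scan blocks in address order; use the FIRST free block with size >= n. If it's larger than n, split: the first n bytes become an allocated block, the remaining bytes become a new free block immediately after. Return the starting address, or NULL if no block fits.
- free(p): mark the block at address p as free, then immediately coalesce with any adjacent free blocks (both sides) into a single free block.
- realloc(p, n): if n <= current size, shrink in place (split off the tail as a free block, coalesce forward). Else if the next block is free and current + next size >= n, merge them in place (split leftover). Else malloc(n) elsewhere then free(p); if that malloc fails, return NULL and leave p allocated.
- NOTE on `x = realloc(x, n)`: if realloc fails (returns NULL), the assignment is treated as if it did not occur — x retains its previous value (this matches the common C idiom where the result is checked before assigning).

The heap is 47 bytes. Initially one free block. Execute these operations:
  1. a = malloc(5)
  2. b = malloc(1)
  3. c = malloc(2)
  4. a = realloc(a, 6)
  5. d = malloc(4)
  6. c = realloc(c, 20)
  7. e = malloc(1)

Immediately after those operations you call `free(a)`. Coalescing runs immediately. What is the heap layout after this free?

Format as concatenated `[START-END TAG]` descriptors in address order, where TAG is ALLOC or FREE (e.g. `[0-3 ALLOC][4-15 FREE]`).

Op 1: a = malloc(5) -> a = 0; heap: [0-4 ALLOC][5-46 FREE]
Op 2: b = malloc(1) -> b = 5; heap: [0-4 ALLOC][5-5 ALLOC][6-46 FREE]
Op 3: c = malloc(2) -> c = 6; heap: [0-4 ALLOC][5-5 ALLOC][6-7 ALLOC][8-46 FREE]
Op 4: a = realloc(a, 6) -> a = 8; heap: [0-4 FREE][5-5 ALLOC][6-7 ALLOC][8-13 ALLOC][14-46 FREE]
Op 5: d = malloc(4) -> d = 0; heap: [0-3 ALLOC][4-4 FREE][5-5 ALLOC][6-7 ALLOC][8-13 ALLOC][14-46 FREE]
Op 6: c = realloc(c, 20) -> c = 14; heap: [0-3 ALLOC][4-4 FREE][5-5 ALLOC][6-7 FREE][8-13 ALLOC][14-33 ALLOC][34-46 FREE]
Op 7: e = malloc(1) -> e = 4; heap: [0-3 ALLOC][4-4 ALLOC][5-5 ALLOC][6-7 FREE][8-13 ALLOC][14-33 ALLOC][34-46 FREE]
free(a): a = 8 -> block [8-13 ALLOC]; mark free, coalesce with adjacent free neighbors -> [0-3 ALLOC][4-4 ALLOC][5-5 ALLOC][6-13 FREE][14-33 ALLOC][34-46 FREE]

Answer: [0-3 ALLOC][4-4 ALLOC][5-5 ALLOC][6-13 FREE][14-33 ALLOC][34-46 FREE]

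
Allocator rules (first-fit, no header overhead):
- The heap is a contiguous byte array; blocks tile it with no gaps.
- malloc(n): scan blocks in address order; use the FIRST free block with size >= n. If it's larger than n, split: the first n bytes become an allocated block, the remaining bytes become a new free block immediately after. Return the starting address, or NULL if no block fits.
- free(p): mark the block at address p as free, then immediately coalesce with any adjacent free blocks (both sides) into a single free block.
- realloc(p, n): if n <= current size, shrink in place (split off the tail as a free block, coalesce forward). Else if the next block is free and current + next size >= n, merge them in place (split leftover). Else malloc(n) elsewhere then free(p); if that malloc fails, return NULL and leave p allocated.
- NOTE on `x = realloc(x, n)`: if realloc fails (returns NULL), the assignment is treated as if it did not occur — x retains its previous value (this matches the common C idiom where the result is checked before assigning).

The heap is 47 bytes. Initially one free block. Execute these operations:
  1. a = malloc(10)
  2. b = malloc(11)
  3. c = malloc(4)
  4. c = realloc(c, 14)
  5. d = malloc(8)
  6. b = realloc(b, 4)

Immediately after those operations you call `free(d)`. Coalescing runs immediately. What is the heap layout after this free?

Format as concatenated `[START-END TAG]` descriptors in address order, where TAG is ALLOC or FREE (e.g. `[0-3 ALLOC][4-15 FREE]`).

Op 1: a = malloc(10) -> a = 0; heap: [0-9 ALLOC][10-46 FREE]
Op 2: b = malloc(11) -> b = 10; heap: [0-9 ALLOC][10-20 ALLOC][21-46 FREE]
Op 3: c = malloc(4) -> c = 21; heap: [0-9 ALLOC][10-20 ALLOC][21-24 ALLOC][25-46 FREE]
Op 4: c = realloc(c, 14) -> c = 21; heap: [0-9 ALLOC][10-20 ALLOC][21-34 ALLOC][35-46 FREE]
Op 5: d = malloc(8) -> d = 35; heap: [0-9 ALLOC][10-20 ALLOC][21-34 ALLOC][35-42 ALLOC][43-46 FREE]
Op 6: b = realloc(b, 4) -> b = 10; heap: [0-9 ALLOC][10-13 ALLOC][14-20 FREE][21-34 ALLOC][35-42 ALLOC][43-46 FREE]
free(d): d = 35 -> block [35-42 ALLOC]; mark free, coalesce with adjacent free neighbors -> [0-9 ALLOC][10-13 ALLOC][14-20 FREE][21-34 ALLOC][35-46 FREE]

Answer: [0-9 ALLOC][10-13 ALLOC][14-20 FREE][21-34 ALLOC][35-46 FREE]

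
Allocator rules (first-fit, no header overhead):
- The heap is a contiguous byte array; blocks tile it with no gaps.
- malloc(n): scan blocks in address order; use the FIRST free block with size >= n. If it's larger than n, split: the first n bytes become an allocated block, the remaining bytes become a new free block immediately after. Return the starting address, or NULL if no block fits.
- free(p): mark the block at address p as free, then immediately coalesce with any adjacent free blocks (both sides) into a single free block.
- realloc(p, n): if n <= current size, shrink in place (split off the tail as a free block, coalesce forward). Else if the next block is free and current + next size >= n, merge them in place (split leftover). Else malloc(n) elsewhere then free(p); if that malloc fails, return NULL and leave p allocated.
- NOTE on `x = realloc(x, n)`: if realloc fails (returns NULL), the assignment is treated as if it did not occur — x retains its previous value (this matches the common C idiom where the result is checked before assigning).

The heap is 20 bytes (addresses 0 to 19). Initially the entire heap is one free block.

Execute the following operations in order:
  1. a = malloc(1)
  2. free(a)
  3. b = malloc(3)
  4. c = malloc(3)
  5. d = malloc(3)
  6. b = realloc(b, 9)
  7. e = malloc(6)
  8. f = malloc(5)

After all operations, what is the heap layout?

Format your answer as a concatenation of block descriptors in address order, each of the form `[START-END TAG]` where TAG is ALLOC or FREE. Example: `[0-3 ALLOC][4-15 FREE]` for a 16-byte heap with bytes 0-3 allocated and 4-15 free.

Op 1: a = malloc(1) -> a = 0; heap: [0-0 ALLOC][1-19 FREE]
Op 2: free(a) -> (freed a); heap: [0-19 FREE]
Op 3: b = malloc(3) -> b = 0; heap: [0-2 ALLOC][3-19 FREE]
Op 4: c = malloc(3) -> c = 3; heap: [0-2 ALLOC][3-5 ALLOC][6-19 FREE]
Op 5: d = malloc(3) -> d = 6; heap: [0-2 ALLOC][3-5 ALLOC][6-8 ALLOC][9-19 FREE]
Op 6: b = realloc(b, 9) -> b = 9; heap: [0-2 FREE][3-5 ALLOC][6-8 ALLOC][9-17 ALLOC][18-19 FREE]
Op 7: e = malloc(6) -> e = NULL; heap: [0-2 FREE][3-5 ALLOC][6-8 ALLOC][9-17 ALLOC][18-19 FREE]
Op 8: f = malloc(5) -> f = NULL; heap: [0-2 FREE][3-5 ALLOC][6-8 ALLOC][9-17 ALLOC][18-19 FREE]

Answer: [0-2 FREE][3-5 ALLOC][6-8 ALLOC][9-17 ALLOC][18-19 FREE]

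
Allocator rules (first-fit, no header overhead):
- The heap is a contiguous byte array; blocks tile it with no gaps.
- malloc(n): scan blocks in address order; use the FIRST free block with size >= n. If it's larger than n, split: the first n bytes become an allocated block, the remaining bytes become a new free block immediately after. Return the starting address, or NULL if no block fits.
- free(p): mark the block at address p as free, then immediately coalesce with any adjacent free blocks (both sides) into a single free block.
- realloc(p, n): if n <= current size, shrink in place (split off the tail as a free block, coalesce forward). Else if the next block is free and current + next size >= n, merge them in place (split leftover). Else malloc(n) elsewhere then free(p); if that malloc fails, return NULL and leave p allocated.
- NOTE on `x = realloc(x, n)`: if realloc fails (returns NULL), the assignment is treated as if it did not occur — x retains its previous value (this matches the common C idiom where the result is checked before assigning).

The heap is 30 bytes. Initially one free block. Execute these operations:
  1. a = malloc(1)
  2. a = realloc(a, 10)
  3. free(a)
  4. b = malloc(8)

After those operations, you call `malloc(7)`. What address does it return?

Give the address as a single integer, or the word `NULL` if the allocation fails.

Op 1: a = malloc(1) -> a = 0; heap: [0-0 ALLOC][1-29 FREE]
Op 2: a = realloc(a, 10) -> a = 0; heap: [0-9 ALLOC][10-29 FREE]
Op 3: free(a) -> (freed a); heap: [0-29 FREE]
Op 4: b = malloc(8) -> b = 0; heap: [0-7 ALLOC][8-29 FREE]
malloc(7): first-fit scan over [0-7 ALLOC][8-29 FREE] -> 8

Answer: 8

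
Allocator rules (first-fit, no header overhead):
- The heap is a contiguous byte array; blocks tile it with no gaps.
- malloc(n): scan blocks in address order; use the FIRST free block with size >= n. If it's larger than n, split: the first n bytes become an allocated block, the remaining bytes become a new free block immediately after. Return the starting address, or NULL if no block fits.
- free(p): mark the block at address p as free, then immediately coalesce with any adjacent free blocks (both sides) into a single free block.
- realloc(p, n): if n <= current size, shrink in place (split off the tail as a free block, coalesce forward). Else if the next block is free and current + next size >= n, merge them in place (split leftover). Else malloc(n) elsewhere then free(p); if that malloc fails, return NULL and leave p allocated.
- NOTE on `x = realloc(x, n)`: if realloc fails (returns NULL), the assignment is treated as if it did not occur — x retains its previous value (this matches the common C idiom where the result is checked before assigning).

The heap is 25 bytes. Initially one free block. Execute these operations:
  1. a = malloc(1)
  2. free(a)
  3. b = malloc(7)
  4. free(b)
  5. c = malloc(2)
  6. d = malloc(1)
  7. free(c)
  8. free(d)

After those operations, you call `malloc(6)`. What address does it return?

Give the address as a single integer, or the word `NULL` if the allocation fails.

Answer: 0

Derivation:
Op 1: a = malloc(1) -> a = 0; heap: [0-0 ALLOC][1-24 FREE]
Op 2: free(a) -> (freed a); heap: [0-24 FREE]
Op 3: b = malloc(7) -> b = 0; heap: [0-6 ALLOC][7-24 FREE]
Op 4: free(b) -> (freed b); heap: [0-24 FREE]
Op 5: c = malloc(2) -> c = 0; heap: [0-1 ALLOC][2-24 FREE]
Op 6: d = malloc(1) -> d = 2; heap: [0-1 ALLOC][2-2 ALLOC][3-24 FREE]
Op 7: free(c) -> (freed c); heap: [0-1 FREE][2-2 ALLOC][3-24 FREE]
Op 8: free(d) -> (freed d); heap: [0-24 FREE]
malloc(6): first-fit scan over [0-24 FREE] -> 0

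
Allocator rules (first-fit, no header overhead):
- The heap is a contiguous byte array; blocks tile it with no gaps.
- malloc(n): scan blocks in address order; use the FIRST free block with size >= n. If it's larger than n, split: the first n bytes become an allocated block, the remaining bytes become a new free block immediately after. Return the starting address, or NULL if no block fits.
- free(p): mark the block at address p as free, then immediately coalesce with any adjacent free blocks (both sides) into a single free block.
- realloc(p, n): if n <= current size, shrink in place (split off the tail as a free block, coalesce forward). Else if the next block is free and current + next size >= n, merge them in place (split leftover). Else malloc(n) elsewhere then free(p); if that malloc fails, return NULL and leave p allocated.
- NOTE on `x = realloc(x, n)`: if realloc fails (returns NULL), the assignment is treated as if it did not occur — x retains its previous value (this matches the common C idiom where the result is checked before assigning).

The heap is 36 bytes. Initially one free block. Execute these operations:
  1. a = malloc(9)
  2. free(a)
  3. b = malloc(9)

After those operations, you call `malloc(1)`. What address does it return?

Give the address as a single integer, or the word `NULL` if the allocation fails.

Answer: 9

Derivation:
Op 1: a = malloc(9) -> a = 0; heap: [0-8 ALLOC][9-35 FREE]
Op 2: free(a) -> (freed a); heap: [0-35 FREE]
Op 3: b = malloc(9) -> b = 0; heap: [0-8 ALLOC][9-35 FREE]
malloc(1): first-fit scan over [0-8 ALLOC][9-35 FREE] -> 9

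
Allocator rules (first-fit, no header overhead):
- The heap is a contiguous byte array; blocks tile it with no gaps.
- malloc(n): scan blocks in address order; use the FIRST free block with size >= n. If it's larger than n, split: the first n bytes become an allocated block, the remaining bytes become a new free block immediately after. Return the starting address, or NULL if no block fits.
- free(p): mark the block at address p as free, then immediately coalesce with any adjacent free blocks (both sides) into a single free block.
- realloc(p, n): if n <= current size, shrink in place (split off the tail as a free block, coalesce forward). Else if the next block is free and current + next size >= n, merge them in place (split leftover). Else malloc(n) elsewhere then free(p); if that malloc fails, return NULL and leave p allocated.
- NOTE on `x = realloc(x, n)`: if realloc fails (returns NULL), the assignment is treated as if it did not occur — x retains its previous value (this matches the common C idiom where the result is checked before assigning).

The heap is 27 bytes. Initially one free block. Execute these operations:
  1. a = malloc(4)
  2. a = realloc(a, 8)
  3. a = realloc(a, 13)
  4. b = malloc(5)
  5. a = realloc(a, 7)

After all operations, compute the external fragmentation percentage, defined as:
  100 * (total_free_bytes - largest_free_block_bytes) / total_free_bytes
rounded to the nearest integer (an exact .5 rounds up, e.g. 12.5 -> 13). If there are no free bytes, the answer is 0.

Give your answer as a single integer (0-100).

Answer: 40

Derivation:
Op 1: a = malloc(4) -> a = 0; heap: [0-3 ALLOC][4-26 FREE]
Op 2: a = realloc(a, 8) -> a = 0; heap: [0-7 ALLOC][8-26 FREE]
Op 3: a = realloc(a, 13) -> a = 0; heap: [0-12 ALLOC][13-26 FREE]
Op 4: b = malloc(5) -> b = 13; heap: [0-12 ALLOC][13-17 ALLOC][18-26 FREE]
Op 5: a = realloc(a, 7) -> a = 0; heap: [0-6 ALLOC][7-12 FREE][13-17 ALLOC][18-26 FREE]
Free blocks: [6 9] total_free=15 largest=9 -> 100*(15-9)/15 = 600/15 = 40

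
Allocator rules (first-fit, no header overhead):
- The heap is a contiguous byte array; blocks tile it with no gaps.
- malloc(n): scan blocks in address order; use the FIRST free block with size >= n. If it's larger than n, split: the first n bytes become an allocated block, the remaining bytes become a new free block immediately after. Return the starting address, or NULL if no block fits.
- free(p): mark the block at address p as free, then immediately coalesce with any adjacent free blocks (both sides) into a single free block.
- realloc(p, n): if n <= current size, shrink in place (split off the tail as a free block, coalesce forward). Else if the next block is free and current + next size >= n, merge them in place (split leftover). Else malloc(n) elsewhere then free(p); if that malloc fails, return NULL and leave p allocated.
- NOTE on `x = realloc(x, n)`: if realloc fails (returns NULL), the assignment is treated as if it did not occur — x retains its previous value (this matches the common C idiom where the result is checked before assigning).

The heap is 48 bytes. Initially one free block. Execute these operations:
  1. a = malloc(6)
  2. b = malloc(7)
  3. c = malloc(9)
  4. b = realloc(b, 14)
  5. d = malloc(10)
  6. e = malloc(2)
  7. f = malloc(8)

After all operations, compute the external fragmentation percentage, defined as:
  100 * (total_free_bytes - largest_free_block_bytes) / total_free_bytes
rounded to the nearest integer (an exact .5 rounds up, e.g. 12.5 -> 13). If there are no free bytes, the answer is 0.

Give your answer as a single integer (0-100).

Answer: 29

Derivation:
Op 1: a = malloc(6) -> a = 0; heap: [0-5 ALLOC][6-47 FREE]
Op 2: b = malloc(7) -> b = 6; heap: [0-5 ALLOC][6-12 ALLOC][13-47 FREE]
Op 3: c = malloc(9) -> c = 13; heap: [0-5 ALLOC][6-12 ALLOC][13-21 ALLOC][22-47 FREE]
Op 4: b = realloc(b, 14) -> b = 22; heap: [0-5 ALLOC][6-12 FREE][13-21 ALLOC][22-35 ALLOC][36-47 FREE]
Op 5: d = malloc(10) -> d = 36; heap: [0-5 ALLOC][6-12 FREE][13-21 ALLOC][22-35 ALLOC][36-45 ALLOC][46-47 FREE]
Op 6: e = malloc(2) -> e = 6; heap: [0-5 ALLOC][6-7 ALLOC][8-12 FREE][13-21 ALLOC][22-35 ALLOC][36-45 ALLOC][46-47 FREE]
Op 7: f = malloc(8) -> f = NULL; heap: [0-5 ALLOC][6-7 ALLOC][8-12 FREE][13-21 ALLOC][22-35 ALLOC][36-45 ALLOC][46-47 FREE]
Free blocks: [5 2] total_free=7 largest=5 -> 100*(7-5)/7 = 200/7 ≈ 28.571 -> rounds to 29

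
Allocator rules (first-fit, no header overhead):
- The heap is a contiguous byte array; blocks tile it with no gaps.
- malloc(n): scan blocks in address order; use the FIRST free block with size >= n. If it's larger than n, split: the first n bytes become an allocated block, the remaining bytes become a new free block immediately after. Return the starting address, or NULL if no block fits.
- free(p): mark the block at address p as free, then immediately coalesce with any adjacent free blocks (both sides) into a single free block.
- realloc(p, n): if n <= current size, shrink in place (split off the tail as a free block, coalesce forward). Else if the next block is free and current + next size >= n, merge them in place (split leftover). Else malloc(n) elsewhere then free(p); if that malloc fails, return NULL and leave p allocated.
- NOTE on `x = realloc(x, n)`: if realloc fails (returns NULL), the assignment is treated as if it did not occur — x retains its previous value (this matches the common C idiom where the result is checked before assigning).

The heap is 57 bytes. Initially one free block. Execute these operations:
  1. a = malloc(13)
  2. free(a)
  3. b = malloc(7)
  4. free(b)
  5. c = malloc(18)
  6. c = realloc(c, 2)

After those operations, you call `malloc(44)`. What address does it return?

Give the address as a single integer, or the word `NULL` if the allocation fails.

Op 1: a = malloc(13) -> a = 0; heap: [0-12 ALLOC][13-56 FREE]
Op 2: free(a) -> (freed a); heap: [0-56 FREE]
Op 3: b = malloc(7) -> b = 0; heap: [0-6 ALLOC][7-56 FREE]
Op 4: free(b) -> (freed b); heap: [0-56 FREE]
Op 5: c = malloc(18) -> c = 0; heap: [0-17 ALLOC][18-56 FREE]
Op 6: c = realloc(c, 2) -> c = 0; heap: [0-1 ALLOC][2-56 FREE]
malloc(44): first-fit scan over [0-1 ALLOC][2-56 FREE] -> 2

Answer: 2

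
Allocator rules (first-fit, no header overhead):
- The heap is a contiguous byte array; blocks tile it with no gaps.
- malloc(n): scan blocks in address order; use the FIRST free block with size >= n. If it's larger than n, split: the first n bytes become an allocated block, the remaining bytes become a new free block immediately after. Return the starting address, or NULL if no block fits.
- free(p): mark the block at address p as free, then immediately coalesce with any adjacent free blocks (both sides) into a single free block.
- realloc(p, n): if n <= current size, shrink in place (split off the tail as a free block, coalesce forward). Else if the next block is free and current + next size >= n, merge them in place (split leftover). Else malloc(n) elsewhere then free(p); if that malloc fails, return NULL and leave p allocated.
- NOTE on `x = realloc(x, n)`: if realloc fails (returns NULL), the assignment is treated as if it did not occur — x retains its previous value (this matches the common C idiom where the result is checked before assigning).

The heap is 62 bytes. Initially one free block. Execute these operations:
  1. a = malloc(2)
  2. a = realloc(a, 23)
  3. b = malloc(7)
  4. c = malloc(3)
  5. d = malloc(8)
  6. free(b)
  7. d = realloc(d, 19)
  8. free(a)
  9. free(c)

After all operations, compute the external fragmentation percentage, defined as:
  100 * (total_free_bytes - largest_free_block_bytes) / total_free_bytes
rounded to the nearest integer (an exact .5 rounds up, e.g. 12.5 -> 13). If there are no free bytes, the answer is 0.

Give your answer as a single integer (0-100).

Op 1: a = malloc(2) -> a = 0; heap: [0-1 ALLOC][2-61 FREE]
Op 2: a = realloc(a, 23) -> a = 0; heap: [0-22 ALLOC][23-61 FREE]
Op 3: b = malloc(7) -> b = 23; heap: [0-22 ALLOC][23-29 ALLOC][30-61 FREE]
Op 4: c = malloc(3) -> c = 30; heap: [0-22 ALLOC][23-29 ALLOC][30-32 ALLOC][33-61 FREE]
Op 5: d = malloc(8) -> d = 33; heap: [0-22 ALLOC][23-29 ALLOC][30-32 ALLOC][33-40 ALLOC][41-61 FREE]
Op 6: free(b) -> (freed b); heap: [0-22 ALLOC][23-29 FREE][30-32 ALLOC][33-40 ALLOC][41-61 FREE]
Op 7: d = realloc(d, 19) -> d = 33; heap: [0-22 ALLOC][23-29 FREE][30-32 ALLOC][33-51 ALLOC][52-61 FREE]
Op 8: free(a) -> (freed a); heap: [0-29 FREE][30-32 ALLOC][33-51 ALLOC][52-61 FREE]
Op 9: free(c) -> (freed c); heap: [0-32 FREE][33-51 ALLOC][52-61 FREE]
Free blocks: [33 10] total_free=43 largest=33 -> 100*(43-33)/43 = 1000/43 ≈ 23.256 -> rounds to 23

Answer: 23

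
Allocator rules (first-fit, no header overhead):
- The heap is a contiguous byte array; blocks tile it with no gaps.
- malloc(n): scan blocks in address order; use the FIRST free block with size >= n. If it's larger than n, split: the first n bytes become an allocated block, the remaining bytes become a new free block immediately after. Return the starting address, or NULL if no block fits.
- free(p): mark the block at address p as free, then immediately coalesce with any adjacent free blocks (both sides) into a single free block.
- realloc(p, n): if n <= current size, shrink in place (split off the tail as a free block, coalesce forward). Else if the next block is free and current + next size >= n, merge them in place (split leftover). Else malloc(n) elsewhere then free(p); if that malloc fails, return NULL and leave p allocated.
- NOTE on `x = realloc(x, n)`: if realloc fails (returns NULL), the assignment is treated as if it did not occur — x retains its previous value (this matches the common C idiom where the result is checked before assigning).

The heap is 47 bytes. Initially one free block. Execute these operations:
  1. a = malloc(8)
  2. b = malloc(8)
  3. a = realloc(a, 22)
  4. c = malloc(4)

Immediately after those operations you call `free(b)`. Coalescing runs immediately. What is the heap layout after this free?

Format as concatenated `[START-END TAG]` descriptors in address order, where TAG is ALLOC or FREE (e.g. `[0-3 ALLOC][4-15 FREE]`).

Answer: [0-3 ALLOC][4-15 FREE][16-37 ALLOC][38-46 FREE]

Derivation:
Op 1: a = malloc(8) -> a = 0; heap: [0-7 ALLOC][8-46 FREE]
Op 2: b = malloc(8) -> b = 8; heap: [0-7 ALLOC][8-15 ALLOC][16-46 FREE]
Op 3: a = realloc(a, 22) -> a = 16; heap: [0-7 FREE][8-15 ALLOC][16-37 ALLOC][38-46 FREE]
Op 4: c = malloc(4) -> c = 0; heap: [0-3 ALLOC][4-7 FREE][8-15 ALLOC][16-37 ALLOC][38-46 FREE]
free(b): b = 8 -> block [8-15 ALLOC]; mark free, coalesce with adjacent free neighbors -> [0-3 ALLOC][4-15 FREE][16-37 ALLOC][38-46 FREE]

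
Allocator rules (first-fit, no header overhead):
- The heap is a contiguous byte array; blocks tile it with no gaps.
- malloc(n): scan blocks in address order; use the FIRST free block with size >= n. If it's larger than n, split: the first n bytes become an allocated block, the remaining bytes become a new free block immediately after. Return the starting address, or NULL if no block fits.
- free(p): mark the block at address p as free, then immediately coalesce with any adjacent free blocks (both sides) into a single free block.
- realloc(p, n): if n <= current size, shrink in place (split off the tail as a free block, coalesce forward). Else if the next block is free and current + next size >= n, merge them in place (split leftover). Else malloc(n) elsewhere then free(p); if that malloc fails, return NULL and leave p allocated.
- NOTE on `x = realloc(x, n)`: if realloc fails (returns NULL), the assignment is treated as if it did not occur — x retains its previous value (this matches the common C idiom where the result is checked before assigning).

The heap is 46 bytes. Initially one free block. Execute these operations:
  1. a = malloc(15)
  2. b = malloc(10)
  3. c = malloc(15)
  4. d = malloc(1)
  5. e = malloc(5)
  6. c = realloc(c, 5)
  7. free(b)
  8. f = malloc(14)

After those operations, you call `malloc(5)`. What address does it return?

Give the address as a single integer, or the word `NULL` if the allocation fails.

Answer: 15

Derivation:
Op 1: a = malloc(15) -> a = 0; heap: [0-14 ALLOC][15-45 FREE]
Op 2: b = malloc(10) -> b = 15; heap: [0-14 ALLOC][15-24 ALLOC][25-45 FREE]
Op 3: c = malloc(15) -> c = 25; heap: [0-14 ALLOC][15-24 ALLOC][25-39 ALLOC][40-45 FREE]
Op 4: d = malloc(1) -> d = 40; heap: [0-14 ALLOC][15-24 ALLOC][25-39 ALLOC][40-40 ALLOC][41-45 FREE]
Op 5: e = malloc(5) -> e = 41; heap: [0-14 ALLOC][15-24 ALLOC][25-39 ALLOC][40-40 ALLOC][41-45 ALLOC]
Op 6: c = realloc(c, 5) -> c = 25; heap: [0-14 ALLOC][15-24 ALLOC][25-29 ALLOC][30-39 FREE][40-40 ALLOC][41-45 ALLOC]
Op 7: free(b) -> (freed b); heap: [0-14 ALLOC][15-24 FREE][25-29 ALLOC][30-39 FREE][40-40 ALLOC][41-45 ALLOC]
Op 8: f = malloc(14) -> f = NULL; heap: [0-14 ALLOC][15-24 FREE][25-29 ALLOC][30-39 FREE][40-40 ALLOC][41-45 ALLOC]
malloc(5): first-fit scan over [0-14 ALLOC][15-24 FREE][25-29 ALLOC][30-39 FREE][40-40 ALLOC][41-45 ALLOC] -> 15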